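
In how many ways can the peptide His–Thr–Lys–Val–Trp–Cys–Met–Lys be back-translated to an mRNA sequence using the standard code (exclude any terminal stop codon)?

His: 2 codons.
Thr: 4 codons.
Lys: 2 codons.
Val: 4 codons.
Trp: 1 codon.
Cys: 2 codons.
Met: 1 codon.
Lys: 2 codons.
2 × 4 × 2 × 4 × 1 × 2 × 1 × 2 = 256.

256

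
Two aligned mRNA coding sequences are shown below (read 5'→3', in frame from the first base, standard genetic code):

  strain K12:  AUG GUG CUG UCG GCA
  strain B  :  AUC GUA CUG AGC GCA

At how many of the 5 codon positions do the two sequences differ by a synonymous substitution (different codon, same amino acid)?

2

Codon 1: AUG Met / AUC Ile — nonsynonymous.
Codon 2: GUG Val / GUA Val — synonymous.
Codon 3: CUG Leu / CUG Leu — identical.
Codon 4: UCG Ser / AGC Ser — synonymous.
Codon 5: GCA Ala / GCA Ala — identical.
Synonymous differences: 2.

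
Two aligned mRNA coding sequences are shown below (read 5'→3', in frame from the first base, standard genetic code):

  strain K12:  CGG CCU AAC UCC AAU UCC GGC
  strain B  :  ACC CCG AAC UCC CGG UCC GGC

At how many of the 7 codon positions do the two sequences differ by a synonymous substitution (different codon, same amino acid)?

1

Codon 1: CGG Arg / ACC Thr — nonsynonymous.
Codon 2: CCU Pro / CCG Pro — synonymous.
Codon 3: AAC Asn / AAC Asn — identical.
Codon 4: UCC Ser / UCC Ser — identical.
Codon 5: AAU Asn / CGG Arg — nonsynonymous.
Codon 6: UCC Ser / UCC Ser — identical.
Codon 7: GGC Gly / GGC Gly — identical.
Synonymous differences: 1.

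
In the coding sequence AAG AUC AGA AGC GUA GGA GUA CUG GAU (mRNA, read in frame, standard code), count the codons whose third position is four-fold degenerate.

Codon 1 AAG (Lys): third position 2-fold.
Codon 2 AUC (Ile): third position 3-fold.
Codon 3 AGA (Arg): third position 2-fold.
Codon 4 AGC (Ser): third position 2-fold.
Codon 5 GUA (Val): third position 4-fold.
Codon 6 GGA (Gly): third position 4-fold.
Codon 7 GUA (Val): third position 4-fold.
Codon 8 CUG (Leu): third position 4-fold.
Codon 9 GAU (Asp): third position 2-fold.
Four-fold degenerate third positions: 4.

4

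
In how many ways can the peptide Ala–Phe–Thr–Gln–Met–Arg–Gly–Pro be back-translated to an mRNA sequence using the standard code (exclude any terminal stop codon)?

6144

Ala: 4 codons.
Phe: 2 codons.
Thr: 4 codons.
Gln: 2 codons.
Met: 1 codon.
Arg: 6 codons.
Gly: 4 codons.
Pro: 4 codons.
4 × 2 × 4 × 2 × 1 × 6 × 4 × 4 = 6144.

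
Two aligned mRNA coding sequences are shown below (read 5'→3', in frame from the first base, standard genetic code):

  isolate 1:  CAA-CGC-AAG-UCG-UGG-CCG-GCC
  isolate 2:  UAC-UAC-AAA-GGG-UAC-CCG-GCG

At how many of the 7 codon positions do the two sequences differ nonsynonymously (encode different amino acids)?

Codon 1: CAA Gln / UAC Tyr — nonsynonymous.
Codon 2: CGC Arg / UAC Tyr — nonsynonymous.
Codon 3: AAG Lys / AAA Lys — synonymous.
Codon 4: UCG Ser / GGG Gly — nonsynonymous.
Codon 5: UGG Trp / UAC Tyr — nonsynonymous.
Codon 6: CCG Pro / CCG Pro — identical.
Codon 7: GCC Ala / GCG Ala — synonymous.
Nonsynonymous differences: 4.

4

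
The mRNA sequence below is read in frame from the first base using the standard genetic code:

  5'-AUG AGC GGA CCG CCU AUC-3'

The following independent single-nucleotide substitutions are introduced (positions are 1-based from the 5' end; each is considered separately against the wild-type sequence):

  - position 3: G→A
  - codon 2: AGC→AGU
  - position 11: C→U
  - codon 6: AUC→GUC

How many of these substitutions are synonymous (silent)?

Codon 1: AUG (Met) → AUA (Ile) — missense.
Codon 2: AGC (Ser) → AGU (Ser) — synonymous.
Codon 4: CCG (Pro) → CUG (Leu) — missense.
Codon 6: AUC (Ile) → GUC (Val) — missense.
Synonymous: 1 of 4.

1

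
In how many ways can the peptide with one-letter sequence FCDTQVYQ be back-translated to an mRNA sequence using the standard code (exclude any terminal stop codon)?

Phe: 2 codons.
Cys: 2 codons.
Asp: 2 codons.
Thr: 4 codons.
Gln: 2 codons.
Val: 4 codons.
Tyr: 2 codons.
Gln: 2 codons.
2 × 2 × 2 × 4 × 2 × 4 × 2 × 2 = 1024.

1024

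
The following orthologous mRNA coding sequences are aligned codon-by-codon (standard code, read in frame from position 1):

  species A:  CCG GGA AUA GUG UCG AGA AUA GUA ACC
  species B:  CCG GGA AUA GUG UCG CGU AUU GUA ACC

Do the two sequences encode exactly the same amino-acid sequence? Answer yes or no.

Codon 1: CCG Pro / CCG Pro — identical.
Codon 2: GGA Gly / GGA Gly — identical.
Codon 3: AUA Ile / AUA Ile — identical.
Codon 4: GUG Val / GUG Val — identical.
Codon 5: UCG Ser / UCG Ser — identical.
Codon 6: AGA Arg / CGU Arg — synonymous.
Codon 7: AUA Ile / AUU Ile — synonymous.
Codon 8: GUA Val / GUA Val — identical.
Codon 9: ACC Thr / ACC Thr — identical.
Nonsynonymous differences: 0 → same protein.

yes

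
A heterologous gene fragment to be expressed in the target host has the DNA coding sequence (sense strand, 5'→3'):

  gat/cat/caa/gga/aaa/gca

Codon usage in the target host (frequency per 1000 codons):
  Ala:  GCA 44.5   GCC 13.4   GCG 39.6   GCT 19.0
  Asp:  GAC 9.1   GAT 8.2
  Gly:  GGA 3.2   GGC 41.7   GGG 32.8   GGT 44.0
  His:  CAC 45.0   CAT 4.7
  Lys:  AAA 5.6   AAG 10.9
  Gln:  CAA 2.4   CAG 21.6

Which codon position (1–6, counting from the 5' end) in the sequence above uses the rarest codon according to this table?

Codon 1 GAT (Asp): 8.2 per 1000.
Codon 2 CAT (His): 4.7 per 1000.
Codon 3 CAA (Gln): 2.4 per 1000.
Codon 4 GGA (Gly): 3.2 per 1000.
Codon 5 AAA (Lys): 5.6 per 1000.
Codon 6 GCA (Ala): 44.5 per 1000.
Lowest frequency is 2.4 at codon 3.

3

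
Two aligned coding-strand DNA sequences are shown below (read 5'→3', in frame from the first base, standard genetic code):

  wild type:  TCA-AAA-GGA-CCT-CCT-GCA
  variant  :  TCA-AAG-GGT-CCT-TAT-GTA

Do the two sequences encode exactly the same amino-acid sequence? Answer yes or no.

no

Codon 1: TCA Ser / TCA Ser — identical.
Codon 2: AAA Lys / AAG Lys — synonymous.
Codon 3: GGA Gly / GGT Gly — synonymous.
Codon 4: CCT Pro / CCT Pro — identical.
Codon 5: CCT Pro / TAT Tyr — nonsynonymous.
Codon 6: GCA Ala / GTA Val — nonsynonymous.
Nonsynonymous differences: 2 → different protein.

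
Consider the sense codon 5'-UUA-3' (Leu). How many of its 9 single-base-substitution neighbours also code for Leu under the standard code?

Position 1: CUA → 1 synonymous.
Position 2: none → 0 synonymous.
Position 3: UUG → 1 synonymous.
Total: 1 + 0 + 1 = 2.

2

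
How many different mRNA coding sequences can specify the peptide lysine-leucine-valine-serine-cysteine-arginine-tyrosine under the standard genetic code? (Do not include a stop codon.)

6912

Lys: 2 codons.
Leu: 6 codons.
Val: 4 codons.
Ser: 6 codons.
Cys: 2 codons.
Arg: 6 codons.
Tyr: 2 codons.
2 × 6 × 4 × 6 × 2 × 6 × 2 = 6912.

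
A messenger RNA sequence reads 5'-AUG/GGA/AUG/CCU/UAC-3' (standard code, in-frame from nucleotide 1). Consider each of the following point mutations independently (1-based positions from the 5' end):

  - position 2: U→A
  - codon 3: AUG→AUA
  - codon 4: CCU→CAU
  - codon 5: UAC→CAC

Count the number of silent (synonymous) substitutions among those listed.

Codon 1: AUG (Met) → AAG (Lys) — missense.
Codon 3: AUG (Met) → AUA (Ile) — missense.
Codon 4: CCU (Pro) → CAU (His) — missense.
Codon 5: UAC (Tyr) → CAC (His) — missense.
Synonymous: 0 of 4.

0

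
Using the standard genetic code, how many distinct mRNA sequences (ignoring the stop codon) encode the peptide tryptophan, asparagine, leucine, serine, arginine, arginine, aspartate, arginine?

31104

Trp: 1 codon.
Asn: 2 codons.
Leu: 6 codons.
Ser: 6 codons.
Arg: 6 codons.
Arg: 6 codons.
Asp: 2 codons.
Arg: 6 codons.
1 × 2 × 6 × 6 × 6 × 6 × 2 × 6 = 31104.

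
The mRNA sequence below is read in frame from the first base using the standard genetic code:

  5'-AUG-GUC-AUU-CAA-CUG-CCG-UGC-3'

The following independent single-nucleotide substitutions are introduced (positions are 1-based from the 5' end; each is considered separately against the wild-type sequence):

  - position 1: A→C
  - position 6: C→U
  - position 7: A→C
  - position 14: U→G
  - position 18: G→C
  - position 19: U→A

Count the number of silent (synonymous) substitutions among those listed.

Codon 1: AUG (Met) → CUG (Leu) — missense.
Codon 2: GUC (Val) → GUU (Val) — synonymous.
Codon 3: AUU (Ile) → CUU (Leu) — missense.
Codon 5: CUG (Leu) → CGG (Arg) — missense.
Codon 6: CCG (Pro) → CCC (Pro) — synonymous.
Codon 7: UGC (Cys) → AGC (Ser) — missense.
Synonymous: 2 of 6.

2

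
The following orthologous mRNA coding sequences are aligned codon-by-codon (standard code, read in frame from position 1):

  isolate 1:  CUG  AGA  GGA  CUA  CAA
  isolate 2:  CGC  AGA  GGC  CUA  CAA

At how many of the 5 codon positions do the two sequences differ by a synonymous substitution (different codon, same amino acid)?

Codon 1: CUG Leu / CGC Arg — nonsynonymous.
Codon 2: AGA Arg / AGA Arg — identical.
Codon 3: GGA Gly / GGC Gly — synonymous.
Codon 4: CUA Leu / CUA Leu — identical.
Codon 5: CAA Gln / CAA Gln — identical.
Synonymous differences: 1.

1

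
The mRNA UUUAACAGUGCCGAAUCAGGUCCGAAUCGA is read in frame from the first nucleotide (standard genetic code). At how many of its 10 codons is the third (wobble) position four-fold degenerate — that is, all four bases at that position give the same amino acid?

Codon 1 UUU (Phe): third position 2-fold.
Codon 2 AAC (Asn): third position 2-fold.
Codon 3 AGU (Ser): third position 2-fold.
Codon 4 GCC (Ala): third position 4-fold.
Codon 5 GAA (Glu): third position 2-fold.
Codon 6 UCA (Ser): third position 4-fold.
Codon 7 GGU (Gly): third position 4-fold.
Codon 8 CCG (Pro): third position 4-fold.
Codon 9 AAU (Asn): third position 2-fold.
Codon 10 CGA (Arg): third position 4-fold.
Four-fold degenerate third positions: 5.

5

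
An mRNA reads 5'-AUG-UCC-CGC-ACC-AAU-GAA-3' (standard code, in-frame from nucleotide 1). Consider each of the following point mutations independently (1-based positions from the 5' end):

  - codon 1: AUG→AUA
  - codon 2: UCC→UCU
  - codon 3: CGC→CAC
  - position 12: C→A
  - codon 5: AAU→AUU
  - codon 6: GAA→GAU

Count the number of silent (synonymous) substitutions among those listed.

2

Codon 1: AUG (Met) → AUA (Ile) — missense.
Codon 2: UCC (Ser) → UCU (Ser) — synonymous.
Codon 3: CGC (Arg) → CAC (His) — missense.
Codon 4: ACC (Thr) → ACA (Thr) — synonymous.
Codon 5: AAU (Asn) → AUU (Ile) — missense.
Codon 6: GAA (Glu) → GAU (Asp) — missense.
Synonymous: 2 of 6.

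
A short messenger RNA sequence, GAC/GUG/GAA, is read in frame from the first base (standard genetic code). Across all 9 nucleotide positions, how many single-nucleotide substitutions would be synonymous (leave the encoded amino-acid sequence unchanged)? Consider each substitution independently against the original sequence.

5

Codon 1 (GAC, Asp): 1 synonymous substitution.
Codon 2 (GUG, Val): 3 synonymous substitutions.
Codon 3 (GAA, Glu): 1 synonymous substitution.
Total: 1 + 3 + 1 = 5.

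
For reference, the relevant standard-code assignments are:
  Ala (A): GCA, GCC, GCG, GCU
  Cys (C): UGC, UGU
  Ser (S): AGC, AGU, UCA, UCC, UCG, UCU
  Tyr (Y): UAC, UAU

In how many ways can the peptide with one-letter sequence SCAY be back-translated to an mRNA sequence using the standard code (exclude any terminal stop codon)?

96

Ser: 6 codons.
Cys: 2 codons.
Ala: 4 codons.
Tyr: 2 codons.
6 × 2 × 4 × 2 = 96.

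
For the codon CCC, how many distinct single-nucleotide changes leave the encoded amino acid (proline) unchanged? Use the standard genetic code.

3

Position 1: none → 0 synonymous.
Position 2: none → 0 synonymous.
Position 3: CCT, CCA, CCG → 3 synonymous.
Total: 0 + 0 + 3 = 3.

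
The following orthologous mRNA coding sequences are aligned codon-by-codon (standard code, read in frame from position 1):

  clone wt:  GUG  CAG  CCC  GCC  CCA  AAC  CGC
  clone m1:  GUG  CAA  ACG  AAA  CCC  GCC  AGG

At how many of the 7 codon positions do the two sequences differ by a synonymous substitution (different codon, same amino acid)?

3

Codon 1: GUG Val / GUG Val — identical.
Codon 2: CAG Gln / CAA Gln — synonymous.
Codon 3: CCC Pro / ACG Thr — nonsynonymous.
Codon 4: GCC Ala / AAA Lys — nonsynonymous.
Codon 5: CCA Pro / CCC Pro — synonymous.
Codon 6: AAC Asn / GCC Ala — nonsynonymous.
Codon 7: CGC Arg / AGG Arg — synonymous.
Synonymous differences: 3.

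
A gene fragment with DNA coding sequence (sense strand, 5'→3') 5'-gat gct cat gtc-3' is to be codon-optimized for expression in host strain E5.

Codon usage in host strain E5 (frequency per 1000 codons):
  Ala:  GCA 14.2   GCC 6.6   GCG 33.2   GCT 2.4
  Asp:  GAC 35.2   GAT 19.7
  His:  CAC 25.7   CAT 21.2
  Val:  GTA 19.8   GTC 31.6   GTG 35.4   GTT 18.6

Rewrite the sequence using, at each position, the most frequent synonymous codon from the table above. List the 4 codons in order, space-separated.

Codon 1 (Asp): best is GAC at 35.2.
Codon 2 (Ala): best is GCG at 33.2.
Codon 3 (His): best is CAC at 25.7.
Codon 4 (Val): best is GTG at 35.4.

GAC GCG CAC GTG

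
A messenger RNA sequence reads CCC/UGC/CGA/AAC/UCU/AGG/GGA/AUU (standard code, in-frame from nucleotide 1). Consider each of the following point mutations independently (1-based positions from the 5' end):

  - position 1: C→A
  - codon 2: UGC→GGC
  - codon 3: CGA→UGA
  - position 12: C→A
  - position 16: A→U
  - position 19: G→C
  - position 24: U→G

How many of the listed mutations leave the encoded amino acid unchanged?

0

Codon 1: CCC (Pro) → ACC (Thr) — missense.
Codon 2: UGC (Cys) → GGC (Gly) — missense.
Codon 3: CGA (Arg) → UGA (Stop) — nonsense.
Codon 4: AAC (Asn) → AAA (Lys) — missense.
Codon 6: AGG (Arg) → UGG (Trp) — missense.
Codon 7: GGA (Gly) → CGA (Arg) — missense.
Codon 8: AUU (Ile) → AUG (Met) — missense.
Synonymous: 0 of 7.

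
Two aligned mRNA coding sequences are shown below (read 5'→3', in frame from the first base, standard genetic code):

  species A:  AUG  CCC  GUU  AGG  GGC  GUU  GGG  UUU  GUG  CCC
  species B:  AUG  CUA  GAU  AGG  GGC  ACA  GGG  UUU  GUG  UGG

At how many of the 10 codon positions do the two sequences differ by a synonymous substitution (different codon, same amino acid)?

0

Codon 1: AUG Met / AUG Met — identical.
Codon 2: CCC Pro / CUA Leu — nonsynonymous.
Codon 3: GUU Val / GAU Asp — nonsynonymous.
Codon 4: AGG Arg / AGG Arg — identical.
Codon 5: GGC Gly / GGC Gly — identical.
Codon 6: GUU Val / ACA Thr — nonsynonymous.
Codon 7: GGG Gly / GGG Gly — identical.
Codon 8: UUU Phe / UUU Phe — identical.
Codon 9: GUG Val / GUG Val — identical.
Codon 10: CCC Pro / UGG Trp — nonsynonymous.
Synonymous differences: 0.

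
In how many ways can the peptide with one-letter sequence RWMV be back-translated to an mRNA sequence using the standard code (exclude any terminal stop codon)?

Arg: 6 codons.
Trp: 1 codon.
Met: 1 codon.
Val: 4 codons.
6 × 1 × 1 × 4 = 24.

24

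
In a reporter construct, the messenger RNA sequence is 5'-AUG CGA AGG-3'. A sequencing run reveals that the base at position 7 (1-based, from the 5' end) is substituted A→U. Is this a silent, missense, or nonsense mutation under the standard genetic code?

missense

Position 7 falls in codon 3: AGG → Arg.
After the substitution the codon is UGG → Trp.
Arg ≠ Trp, so this is a missense mutation.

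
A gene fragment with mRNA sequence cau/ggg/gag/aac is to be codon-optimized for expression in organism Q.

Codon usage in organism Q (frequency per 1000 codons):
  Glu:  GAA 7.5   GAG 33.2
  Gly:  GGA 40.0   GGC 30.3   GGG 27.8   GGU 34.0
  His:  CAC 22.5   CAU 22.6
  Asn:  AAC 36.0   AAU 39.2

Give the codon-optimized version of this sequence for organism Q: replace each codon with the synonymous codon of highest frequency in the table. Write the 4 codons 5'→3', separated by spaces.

Codon 1 (His): best is CAU at 22.6.
Codon 2 (Gly): best is GGA at 40.0.
Codon 3 (Glu): best is GAG at 33.2.
Codon 4 (Asn): best is AAU at 39.2.

CAU GGA GAG AAU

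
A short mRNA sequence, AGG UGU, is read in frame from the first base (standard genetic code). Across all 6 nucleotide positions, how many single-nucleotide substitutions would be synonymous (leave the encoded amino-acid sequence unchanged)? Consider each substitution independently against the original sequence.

Codon 1 (AGG, Arg): 2 synonymous substitutions.
Codon 2 (UGU, Cys): 1 synonymous substitution.
Total: 2 + 1 = 3.

3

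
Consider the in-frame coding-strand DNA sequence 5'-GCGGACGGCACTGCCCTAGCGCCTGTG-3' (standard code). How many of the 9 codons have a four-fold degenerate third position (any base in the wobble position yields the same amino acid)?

Codon 1 GCG (Ala): third position 4-fold.
Codon 2 GAC (Asp): third position 2-fold.
Codon 3 GGC (Gly): third position 4-fold.
Codon 4 ACT (Thr): third position 4-fold.
Codon 5 GCC (Ala): third position 4-fold.
Codon 6 CTA (Leu): third position 4-fold.
Codon 7 GCG (Ala): third position 4-fold.
Codon 8 CCT (Pro): third position 4-fold.
Codon 9 GTG (Val): third position 4-fold.
Four-fold degenerate third positions: 8.

8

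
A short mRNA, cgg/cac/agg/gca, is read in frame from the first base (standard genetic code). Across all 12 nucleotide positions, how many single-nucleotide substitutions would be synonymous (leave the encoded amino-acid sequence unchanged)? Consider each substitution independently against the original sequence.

Codon 1 (CGG, Arg): 4 synonymous substitutions.
Codon 2 (CAC, His): 1 synonymous substitution.
Codon 3 (AGG, Arg): 2 synonymous substitutions.
Codon 4 (GCA, Ala): 3 synonymous substitutions.
Total: 4 + 1 + 2 + 3 = 10.

10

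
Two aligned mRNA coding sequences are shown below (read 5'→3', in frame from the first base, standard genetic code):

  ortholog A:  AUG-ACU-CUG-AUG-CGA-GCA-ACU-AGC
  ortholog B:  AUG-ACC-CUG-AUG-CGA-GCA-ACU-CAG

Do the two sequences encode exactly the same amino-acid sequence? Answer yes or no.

no

Codon 1: AUG Met / AUG Met — identical.
Codon 2: ACU Thr / ACC Thr — synonymous.
Codon 3: CUG Leu / CUG Leu — identical.
Codon 4: AUG Met / AUG Met — identical.
Codon 5: CGA Arg / CGA Arg — identical.
Codon 6: GCA Ala / GCA Ala — identical.
Codon 7: ACU Thr / ACU Thr — identical.
Codon 8: AGC Ser / CAG Gln — nonsynonymous.
Nonsynonymous differences: 1 → different protein.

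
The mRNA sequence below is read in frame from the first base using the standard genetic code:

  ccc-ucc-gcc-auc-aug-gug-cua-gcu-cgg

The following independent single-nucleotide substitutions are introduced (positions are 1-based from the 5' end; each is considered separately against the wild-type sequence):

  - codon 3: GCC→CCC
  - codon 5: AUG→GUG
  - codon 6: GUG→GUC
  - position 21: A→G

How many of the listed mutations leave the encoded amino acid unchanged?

Codon 3: GCC (Ala) → CCC (Pro) — missense.
Codon 5: AUG (Met) → GUG (Val) — missense.
Codon 6: GUG (Val) → GUC (Val) — synonymous.
Codon 7: CUA (Leu) → CUG (Leu) — synonymous.
Synonymous: 2 of 4.

2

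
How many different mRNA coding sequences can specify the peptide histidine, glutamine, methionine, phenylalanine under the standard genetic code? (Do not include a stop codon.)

His: 2 codons.
Gln: 2 codons.
Met: 1 codon.
Phe: 2 codons.
2 × 2 × 1 × 2 = 8.

8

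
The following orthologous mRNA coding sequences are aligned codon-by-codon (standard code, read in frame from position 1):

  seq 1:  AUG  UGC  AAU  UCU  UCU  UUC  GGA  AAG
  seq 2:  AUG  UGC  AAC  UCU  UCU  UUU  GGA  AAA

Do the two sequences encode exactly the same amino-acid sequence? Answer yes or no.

yes

Codon 1: AUG Met / AUG Met — identical.
Codon 2: UGC Cys / UGC Cys — identical.
Codon 3: AAU Asn / AAC Asn — synonymous.
Codon 4: UCU Ser / UCU Ser — identical.
Codon 5: UCU Ser / UCU Ser — identical.
Codon 6: UUC Phe / UUU Phe — synonymous.
Codon 7: GGA Gly / GGA Gly — identical.
Codon 8: AAG Lys / AAA Lys — synonymous.
Nonsynonymous differences: 0 → same protein.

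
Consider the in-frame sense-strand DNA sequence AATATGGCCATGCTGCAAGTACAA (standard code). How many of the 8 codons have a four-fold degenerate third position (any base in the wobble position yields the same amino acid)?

Codon 1 AAT (Asn): third position 2-fold.
Codon 2 ATG (Met): third position 1-fold.
Codon 3 GCC (Ala): third position 4-fold.
Codon 4 ATG (Met): third position 1-fold.
Codon 5 CTG (Leu): third position 4-fold.
Codon 6 CAA (Gln): third position 2-fold.
Codon 7 GTA (Val): third position 4-fold.
Codon 8 CAA (Gln): third position 2-fold.
Four-fold degenerate third positions: 3.

3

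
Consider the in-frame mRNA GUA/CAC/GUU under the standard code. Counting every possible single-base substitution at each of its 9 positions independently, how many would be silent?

Codon 1 (GUA, Val): 3 synonymous substitutions.
Codon 2 (CAC, His): 1 synonymous substitution.
Codon 3 (GUU, Val): 3 synonymous substitutions.
Total: 3 + 1 + 3 = 7.

7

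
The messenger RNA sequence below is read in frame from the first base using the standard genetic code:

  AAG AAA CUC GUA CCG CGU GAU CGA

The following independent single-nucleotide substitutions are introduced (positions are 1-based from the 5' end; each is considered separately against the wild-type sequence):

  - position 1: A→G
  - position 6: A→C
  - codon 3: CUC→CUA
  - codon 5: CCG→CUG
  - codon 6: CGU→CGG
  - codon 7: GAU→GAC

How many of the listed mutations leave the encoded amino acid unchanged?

3

Codon 1: AAG (Lys) → GAG (Glu) — missense.
Codon 2: AAA (Lys) → AAC (Asn) — missense.
Codon 3: CUC (Leu) → CUA (Leu) — synonymous.
Codon 5: CCG (Pro) → CUG (Leu) — missense.
Codon 6: CGU (Arg) → CGG (Arg) — synonymous.
Codon 7: GAU (Asp) → GAC (Asp) — synonymous.
Synonymous: 3 of 6.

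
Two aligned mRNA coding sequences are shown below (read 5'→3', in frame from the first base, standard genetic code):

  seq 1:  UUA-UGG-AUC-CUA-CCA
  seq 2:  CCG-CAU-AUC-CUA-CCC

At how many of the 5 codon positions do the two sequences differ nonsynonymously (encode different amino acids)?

Codon 1: UUA Leu / CCG Pro — nonsynonymous.
Codon 2: UGG Trp / CAU His — nonsynonymous.
Codon 3: AUC Ile / AUC Ile — identical.
Codon 4: CUA Leu / CUA Leu — identical.
Codon 5: CCA Pro / CCC Pro — synonymous.
Nonsynonymous differences: 2.

2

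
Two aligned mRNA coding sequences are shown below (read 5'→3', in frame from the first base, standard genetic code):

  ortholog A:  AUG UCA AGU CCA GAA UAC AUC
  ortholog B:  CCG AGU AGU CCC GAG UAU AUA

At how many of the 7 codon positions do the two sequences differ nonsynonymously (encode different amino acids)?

1

Codon 1: AUG Met / CCG Pro — nonsynonymous.
Codon 2: UCA Ser / AGU Ser — synonymous.
Codon 3: AGU Ser / AGU Ser — identical.
Codon 4: CCA Pro / CCC Pro — synonymous.
Codon 5: GAA Glu / GAG Glu — synonymous.
Codon 6: UAC Tyr / UAU Tyr — synonymous.
Codon 7: AUC Ile / AUA Ile — synonymous.
Nonsynonymous differences: 1.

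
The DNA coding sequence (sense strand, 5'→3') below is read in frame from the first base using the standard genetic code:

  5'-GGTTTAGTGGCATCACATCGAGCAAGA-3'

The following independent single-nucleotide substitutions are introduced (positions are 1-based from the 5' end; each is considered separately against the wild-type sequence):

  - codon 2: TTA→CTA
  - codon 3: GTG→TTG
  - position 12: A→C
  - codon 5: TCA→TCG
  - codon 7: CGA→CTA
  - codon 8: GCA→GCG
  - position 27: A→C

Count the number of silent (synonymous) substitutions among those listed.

4

Codon 2: TTA (Leu) → CTA (Leu) — synonymous.
Codon 3: GTG (Val) → TTG (Leu) — missense.
Codon 4: GCA (Ala) → GCC (Ala) — synonymous.
Codon 5: TCA (Ser) → TCG (Ser) — synonymous.
Codon 7: CGA (Arg) → CTA (Leu) — missense.
Codon 8: GCA (Ala) → GCG (Ala) — synonymous.
Codon 9: AGA (Arg) → AGC (Ser) — missense.
Synonymous: 4 of 7.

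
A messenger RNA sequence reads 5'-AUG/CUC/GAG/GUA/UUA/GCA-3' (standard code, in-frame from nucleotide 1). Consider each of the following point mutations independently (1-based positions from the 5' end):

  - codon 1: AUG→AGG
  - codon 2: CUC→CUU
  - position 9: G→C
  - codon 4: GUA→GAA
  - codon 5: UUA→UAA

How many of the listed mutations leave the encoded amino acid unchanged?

1

Codon 1: AUG (Met) → AGG (Arg) — missense.
Codon 2: CUC (Leu) → CUU (Leu) — synonymous.
Codon 3: GAG (Glu) → GAC (Asp) — missense.
Codon 4: GUA (Val) → GAA (Glu) — missense.
Codon 5: UUA (Leu) → UAA (Stop) — nonsense.
Synonymous: 1 of 5.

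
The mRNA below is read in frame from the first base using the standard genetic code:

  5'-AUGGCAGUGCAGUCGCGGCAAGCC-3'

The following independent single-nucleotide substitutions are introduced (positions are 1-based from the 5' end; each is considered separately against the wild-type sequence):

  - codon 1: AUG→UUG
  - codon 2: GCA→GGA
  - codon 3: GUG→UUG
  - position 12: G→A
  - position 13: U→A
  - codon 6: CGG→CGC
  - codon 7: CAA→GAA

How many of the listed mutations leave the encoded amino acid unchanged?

2

Codon 1: AUG (Met) → UUG (Leu) — missense.
Codon 2: GCA (Ala) → GGA (Gly) — missense.
Codon 3: GUG (Val) → UUG (Leu) — missense.
Codon 4: CAG (Gln) → CAA (Gln) — synonymous.
Codon 5: UCG (Ser) → ACG (Thr) — missense.
Codon 6: CGG (Arg) → CGC (Arg) — synonymous.
Codon 7: CAA (Gln) → GAA (Glu) — missense.
Synonymous: 2 of 7.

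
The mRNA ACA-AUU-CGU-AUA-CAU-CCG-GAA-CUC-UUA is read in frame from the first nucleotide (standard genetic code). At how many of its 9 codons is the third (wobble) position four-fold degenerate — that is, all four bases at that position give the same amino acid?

4

Codon 1 ACA (Thr): third position 4-fold.
Codon 2 AUU (Ile): third position 3-fold.
Codon 3 CGU (Arg): third position 4-fold.
Codon 4 AUA (Ile): third position 3-fold.
Codon 5 CAU (His): third position 2-fold.
Codon 6 CCG (Pro): third position 4-fold.
Codon 7 GAA (Glu): third position 2-fold.
Codon 8 CUC (Leu): third position 4-fold.
Codon 9 UUA (Leu): third position 2-fold.
Four-fold degenerate third positions: 4.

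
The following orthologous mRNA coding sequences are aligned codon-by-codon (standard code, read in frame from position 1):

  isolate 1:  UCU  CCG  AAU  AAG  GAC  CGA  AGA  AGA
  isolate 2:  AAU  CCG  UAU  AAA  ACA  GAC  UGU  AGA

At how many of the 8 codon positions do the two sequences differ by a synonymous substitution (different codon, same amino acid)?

1

Codon 1: UCU Ser / AAU Asn — nonsynonymous.
Codon 2: CCG Pro / CCG Pro — identical.
Codon 3: AAU Asn / UAU Tyr — nonsynonymous.
Codon 4: AAG Lys / AAA Lys — synonymous.
Codon 5: GAC Asp / ACA Thr — nonsynonymous.
Codon 6: CGA Arg / GAC Asp — nonsynonymous.
Codon 7: AGA Arg / UGU Cys — nonsynonymous.
Codon 8: AGA Arg / AGA Arg — identical.
Synonymous differences: 1.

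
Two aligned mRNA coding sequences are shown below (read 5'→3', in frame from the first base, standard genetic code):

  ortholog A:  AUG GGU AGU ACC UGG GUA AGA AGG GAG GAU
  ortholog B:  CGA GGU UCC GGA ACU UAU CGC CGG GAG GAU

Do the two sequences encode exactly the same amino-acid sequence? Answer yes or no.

no

Codon 1: AUG Met / CGA Arg — nonsynonymous.
Codon 2: GGU Gly / GGU Gly — identical.
Codon 3: AGU Ser / UCC Ser — synonymous.
Codon 4: ACC Thr / GGA Gly — nonsynonymous.
Codon 5: UGG Trp / ACU Thr — nonsynonymous.
Codon 6: GUA Val / UAU Tyr — nonsynonymous.
Codon 7: AGA Arg / CGC Arg — synonymous.
Codon 8: AGG Arg / CGG Arg — synonymous.
Codon 9: GAG Glu / GAG Glu — identical.
Codon 10: GAU Asp / GAU Asp — identical.
Nonsynonymous differences: 4 → different protein.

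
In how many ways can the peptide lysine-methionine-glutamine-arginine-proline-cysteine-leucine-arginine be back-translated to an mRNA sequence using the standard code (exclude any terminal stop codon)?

Lys: 2 codons.
Met: 1 codon.
Gln: 2 codons.
Arg: 6 codons.
Pro: 4 codons.
Cys: 2 codons.
Leu: 6 codons.
Arg: 6 codons.
2 × 1 × 2 × 6 × 4 × 2 × 6 × 6 = 6912.

6912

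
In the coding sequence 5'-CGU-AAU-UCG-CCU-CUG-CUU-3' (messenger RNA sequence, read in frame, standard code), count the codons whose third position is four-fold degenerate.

Codon 1 CGU (Arg): third position 4-fold.
Codon 2 AAU (Asn): third position 2-fold.
Codon 3 UCG (Ser): third position 4-fold.
Codon 4 CCU (Pro): third position 4-fold.
Codon 5 CUG (Leu): third position 4-fold.
Codon 6 CUU (Leu): third position 4-fold.
Four-fold degenerate third positions: 5.

5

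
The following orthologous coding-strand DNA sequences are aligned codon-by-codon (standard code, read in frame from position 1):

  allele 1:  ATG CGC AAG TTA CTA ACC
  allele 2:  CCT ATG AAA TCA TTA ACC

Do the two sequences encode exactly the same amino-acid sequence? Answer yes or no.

no

Codon 1: ATG Met / CCT Pro — nonsynonymous.
Codon 2: CGC Arg / ATG Met — nonsynonymous.
Codon 3: AAG Lys / AAA Lys — synonymous.
Codon 4: TTA Leu / TCA Ser — nonsynonymous.
Codon 5: CTA Leu / TTA Leu — synonymous.
Codon 6: ACC Thr / ACC Thr — identical.
Nonsynonymous differences: 3 → different protein.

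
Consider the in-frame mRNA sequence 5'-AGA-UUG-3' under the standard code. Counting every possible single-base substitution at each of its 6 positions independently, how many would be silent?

4

Codon 1 (AGA, Arg): 2 synonymous substitutions.
Codon 2 (UUG, Leu): 2 synonymous substitutions.
Total: 2 + 2 = 4.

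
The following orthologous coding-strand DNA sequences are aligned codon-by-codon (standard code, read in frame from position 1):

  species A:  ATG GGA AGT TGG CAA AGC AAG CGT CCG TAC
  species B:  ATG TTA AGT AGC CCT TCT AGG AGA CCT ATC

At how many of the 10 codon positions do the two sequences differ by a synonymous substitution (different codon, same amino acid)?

Codon 1: ATG Met / ATG Met — identical.
Codon 2: GGA Gly / TTA Leu — nonsynonymous.
Codon 3: AGT Ser / AGT Ser — identical.
Codon 4: TGG Trp / AGC Ser — nonsynonymous.
Codon 5: CAA Gln / CCT Pro — nonsynonymous.
Codon 6: AGC Ser / TCT Ser — synonymous.
Codon 7: AAG Lys / AGG Arg — nonsynonymous.
Codon 8: CGT Arg / AGA Arg — synonymous.
Codon 9: CCG Pro / CCT Pro — synonymous.
Codon 10: TAC Tyr / ATC Ile — nonsynonymous.
Synonymous differences: 3.

3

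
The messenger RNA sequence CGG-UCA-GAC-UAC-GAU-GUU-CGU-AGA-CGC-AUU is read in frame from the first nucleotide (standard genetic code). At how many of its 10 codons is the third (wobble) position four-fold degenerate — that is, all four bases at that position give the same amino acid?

5

Codon 1 CGG (Arg): third position 4-fold.
Codon 2 UCA (Ser): third position 4-fold.
Codon 3 GAC (Asp): third position 2-fold.
Codon 4 UAC (Tyr): third position 2-fold.
Codon 5 GAU (Asp): third position 2-fold.
Codon 6 GUU (Val): third position 4-fold.
Codon 7 CGU (Arg): third position 4-fold.
Codon 8 AGA (Arg): third position 2-fold.
Codon 9 CGC (Arg): third position 4-fold.
Codon 10 AUU (Ile): third position 3-fold.
Four-fold degenerate third positions: 5.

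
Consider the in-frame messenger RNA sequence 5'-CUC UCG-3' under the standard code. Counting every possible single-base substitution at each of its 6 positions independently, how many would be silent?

Codon 1 (CUC, Leu): 3 synonymous substitutions.
Codon 2 (UCG, Ser): 3 synonymous substitutions.
Total: 3 + 3 = 6.

6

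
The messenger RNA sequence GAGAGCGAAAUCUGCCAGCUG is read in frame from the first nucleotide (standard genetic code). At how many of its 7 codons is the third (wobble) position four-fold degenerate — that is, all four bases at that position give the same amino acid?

1

Codon 1 GAG (Glu): third position 2-fold.
Codon 2 AGC (Ser): third position 2-fold.
Codon 3 GAA (Glu): third position 2-fold.
Codon 4 AUC (Ile): third position 3-fold.
Codon 5 UGC (Cys): third position 2-fold.
Codon 6 CAG (Gln): third position 2-fold.
Codon 7 CUG (Leu): third position 4-fold.
Four-fold degenerate third positions: 1.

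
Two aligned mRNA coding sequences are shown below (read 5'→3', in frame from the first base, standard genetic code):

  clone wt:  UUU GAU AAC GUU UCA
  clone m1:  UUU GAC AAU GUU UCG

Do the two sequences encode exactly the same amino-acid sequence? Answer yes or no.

Codon 1: UUU Phe / UUU Phe — identical.
Codon 2: GAU Asp / GAC Asp — synonymous.
Codon 3: AAC Asn / AAU Asn — synonymous.
Codon 4: GUU Val / GUU Val — identical.
Codon 5: UCA Ser / UCG Ser — synonymous.
Nonsynonymous differences: 0 → same protein.

yes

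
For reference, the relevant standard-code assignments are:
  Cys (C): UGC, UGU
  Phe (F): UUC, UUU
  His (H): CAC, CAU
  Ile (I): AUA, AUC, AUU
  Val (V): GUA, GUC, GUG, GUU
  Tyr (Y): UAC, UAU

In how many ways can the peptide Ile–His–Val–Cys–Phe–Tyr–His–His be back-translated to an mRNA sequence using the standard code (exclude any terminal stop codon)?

Ile: 3 codons.
His: 2 codons.
Val: 4 codons.
Cys: 2 codons.
Phe: 2 codons.
Tyr: 2 codons.
His: 2 codons.
His: 2 codons.
3 × 2 × 4 × 2 × 2 × 2 × 2 × 2 = 768.

768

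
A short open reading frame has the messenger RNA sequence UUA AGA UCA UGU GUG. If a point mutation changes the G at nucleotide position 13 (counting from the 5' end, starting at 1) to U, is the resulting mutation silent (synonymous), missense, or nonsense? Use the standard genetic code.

missense

Position 13 falls in codon 5: GUG → Val.
After the substitution the codon is UUG → Leu.
Val ≠ Leu, so this is a missense mutation.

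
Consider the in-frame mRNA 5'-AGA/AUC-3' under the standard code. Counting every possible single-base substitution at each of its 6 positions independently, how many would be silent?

4

Codon 1 (AGA, Arg): 2 synonymous substitutions.
Codon 2 (AUC, Ile): 2 synonymous substitutions.
Total: 2 + 2 = 4.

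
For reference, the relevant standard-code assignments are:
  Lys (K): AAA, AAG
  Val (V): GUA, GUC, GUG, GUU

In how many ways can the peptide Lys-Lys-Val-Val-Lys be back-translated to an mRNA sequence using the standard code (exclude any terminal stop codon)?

Lys: 2 codons.
Lys: 2 codons.
Val: 4 codons.
Val: 4 codons.
Lys: 2 codons.
2 × 2 × 4 × 4 × 2 = 128.

128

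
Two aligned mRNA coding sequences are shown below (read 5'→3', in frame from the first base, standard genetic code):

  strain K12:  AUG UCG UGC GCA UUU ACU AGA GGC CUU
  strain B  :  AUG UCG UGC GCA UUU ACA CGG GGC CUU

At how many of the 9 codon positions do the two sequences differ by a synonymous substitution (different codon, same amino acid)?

2

Codon 1: AUG Met / AUG Met — identical.
Codon 2: UCG Ser / UCG Ser — identical.
Codon 3: UGC Cys / UGC Cys — identical.
Codon 4: GCA Ala / GCA Ala — identical.
Codon 5: UUU Phe / UUU Phe — identical.
Codon 6: ACU Thr / ACA Thr — synonymous.
Codon 7: AGA Arg / CGG Arg — synonymous.
Codon 8: GGC Gly / GGC Gly — identical.
Codon 9: CUU Leu / CUU Leu — identical.
Synonymous differences: 2.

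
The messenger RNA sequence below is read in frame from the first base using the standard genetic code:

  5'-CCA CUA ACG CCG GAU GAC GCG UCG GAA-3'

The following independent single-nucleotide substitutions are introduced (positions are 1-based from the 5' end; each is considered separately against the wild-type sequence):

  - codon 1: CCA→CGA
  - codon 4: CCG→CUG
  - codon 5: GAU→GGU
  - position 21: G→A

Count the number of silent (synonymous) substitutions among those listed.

1

Codon 1: CCA (Pro) → CGA (Arg) — missense.
Codon 4: CCG (Pro) → CUG (Leu) — missense.
Codon 5: GAU (Asp) → GGU (Gly) — missense.
Codon 7: GCG (Ala) → GCA (Ala) — synonymous.
Synonymous: 1 of 4.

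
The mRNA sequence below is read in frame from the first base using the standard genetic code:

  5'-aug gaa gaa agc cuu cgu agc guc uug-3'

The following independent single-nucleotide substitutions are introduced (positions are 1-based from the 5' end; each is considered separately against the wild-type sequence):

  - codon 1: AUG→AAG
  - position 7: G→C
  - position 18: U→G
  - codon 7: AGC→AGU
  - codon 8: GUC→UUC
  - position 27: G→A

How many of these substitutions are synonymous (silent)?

3

Codon 1: AUG (Met) → AAG (Lys) — missense.
Codon 3: GAA (Glu) → CAA (Gln) — missense.
Codon 6: CGU (Arg) → CGG (Arg) — synonymous.
Codon 7: AGC (Ser) → AGU (Ser) — synonymous.
Codon 8: GUC (Val) → UUC (Phe) — missense.
Codon 9: UUG (Leu) → UUA (Leu) — synonymous.
Synonymous: 3 of 6.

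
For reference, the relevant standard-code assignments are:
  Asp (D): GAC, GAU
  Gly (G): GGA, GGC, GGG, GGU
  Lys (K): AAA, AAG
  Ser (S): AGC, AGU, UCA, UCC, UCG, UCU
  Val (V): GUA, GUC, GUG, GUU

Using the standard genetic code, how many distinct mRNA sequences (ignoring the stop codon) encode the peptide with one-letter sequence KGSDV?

384

Lys: 2 codons.
Gly: 4 codons.
Ser: 6 codons.
Asp: 2 codons.
Val: 4 codons.
2 × 4 × 6 × 2 × 4 = 384.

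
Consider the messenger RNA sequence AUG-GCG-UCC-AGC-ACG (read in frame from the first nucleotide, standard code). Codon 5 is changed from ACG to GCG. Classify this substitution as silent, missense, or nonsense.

missense

Position 13 falls in codon 5: ACG → Thr.
After the substitution the codon is GCG → Ala.
Thr ≠ Ala, so this is a missense mutation.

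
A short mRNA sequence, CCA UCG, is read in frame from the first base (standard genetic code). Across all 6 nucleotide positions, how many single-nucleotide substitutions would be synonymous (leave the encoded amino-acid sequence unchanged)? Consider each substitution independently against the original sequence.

6

Codon 1 (CCA, Pro): 3 synonymous substitutions.
Codon 2 (UCG, Ser): 3 synonymous substitutions.
Total: 3 + 3 = 6.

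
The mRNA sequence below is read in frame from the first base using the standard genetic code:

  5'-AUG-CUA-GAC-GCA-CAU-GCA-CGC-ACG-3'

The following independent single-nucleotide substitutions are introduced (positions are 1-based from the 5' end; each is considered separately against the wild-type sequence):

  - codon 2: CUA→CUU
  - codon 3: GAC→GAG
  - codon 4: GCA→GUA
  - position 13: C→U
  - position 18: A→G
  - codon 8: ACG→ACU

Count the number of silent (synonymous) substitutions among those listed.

3

Codon 2: CUA (Leu) → CUU (Leu) — synonymous.
Codon 3: GAC (Asp) → GAG (Glu) — missense.
Codon 4: GCA (Ala) → GUA (Val) — missense.
Codon 5: CAU (His) → UAU (Tyr) — missense.
Codon 6: GCA (Ala) → GCG (Ala) — synonymous.
Codon 8: ACG (Thr) → ACU (Thr) — synonymous.
Synonymous: 3 of 6.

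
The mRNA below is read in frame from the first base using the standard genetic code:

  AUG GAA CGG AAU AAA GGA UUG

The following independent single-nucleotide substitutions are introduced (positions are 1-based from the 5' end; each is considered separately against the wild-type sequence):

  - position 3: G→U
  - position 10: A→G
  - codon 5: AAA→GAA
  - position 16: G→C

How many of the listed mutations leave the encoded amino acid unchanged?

Codon 1: AUG (Met) → AUU (Ile) — missense.
Codon 4: AAU (Asn) → GAU (Asp) — missense.
Codon 5: AAA (Lys) → GAA (Glu) — missense.
Codon 6: GGA (Gly) → CGA (Arg) — missense.
Synonymous: 0 of 4.

0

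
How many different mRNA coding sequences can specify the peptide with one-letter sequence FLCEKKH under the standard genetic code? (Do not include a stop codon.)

384

Phe: 2 codons.
Leu: 6 codons.
Cys: 2 codons.
Glu: 2 codons.
Lys: 2 codons.
Lys: 2 codons.
His: 2 codons.
2 × 6 × 2 × 2 × 2 × 2 × 2 = 384.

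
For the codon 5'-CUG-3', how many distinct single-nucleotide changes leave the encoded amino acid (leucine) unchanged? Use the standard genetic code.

4

Position 1: UUG → 1 synonymous.
Position 2: none → 0 synonymous.
Position 3: CUU, CUC, CUA → 3 synonymous.
Total: 1 + 0 + 3 = 4.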